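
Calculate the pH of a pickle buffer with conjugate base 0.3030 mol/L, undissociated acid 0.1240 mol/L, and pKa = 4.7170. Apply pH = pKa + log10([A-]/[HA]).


ratio = [A-] / [HA] = 0.3030 / 0.1240 = 2.4435
log10(ratio) = 0.3880
pH = pKa + log10(ratio) = 4.7170 + 0.3880 = 5.1050


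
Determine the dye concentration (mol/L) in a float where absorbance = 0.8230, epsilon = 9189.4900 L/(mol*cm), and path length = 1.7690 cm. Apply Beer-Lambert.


Formula: c = A / (epsilon * l)
Substituting: c = 0.8230 / (9189.4900 * 1.7690)
Result: 5.0627e-05 mol/L


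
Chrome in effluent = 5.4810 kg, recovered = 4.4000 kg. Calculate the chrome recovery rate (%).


Formula: Recovery = recovered / input * 100
Substituting: Recovery = 4.4000 / 5.4810 * 100
Result: 80.2773 %


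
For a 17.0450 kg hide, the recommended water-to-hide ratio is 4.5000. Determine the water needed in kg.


Formula: Water = hide_weight * ratio
Substituting: Water = 17.0450 * 4.5000
Result: 76.7025 kg


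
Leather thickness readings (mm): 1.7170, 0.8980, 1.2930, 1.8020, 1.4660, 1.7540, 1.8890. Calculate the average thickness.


Formula: Average = sum / n
Substituting: Average = 10.8190 / 7
Result: 1.5456 mm


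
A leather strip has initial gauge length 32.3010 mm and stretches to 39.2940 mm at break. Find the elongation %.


Formula: Elongation = (Lf - L0) / L0 * 100
Substituting: Elongation = (39.2940 - 32.3010) / 32.3010 * 100
Result: 21.6495 %


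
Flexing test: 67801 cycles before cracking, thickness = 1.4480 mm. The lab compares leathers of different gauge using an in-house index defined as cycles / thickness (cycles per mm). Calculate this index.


Formula: Index = cycles / thickness
Substituting: Index = 67801 / 1.4480
Result: 46823.8950 cycles/mm


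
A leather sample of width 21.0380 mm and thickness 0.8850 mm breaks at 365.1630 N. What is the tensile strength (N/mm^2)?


Formula: TS = force / (width * thickness)
Substituting: TS = 365.1630 / (21.0380 * 0.8850)
Result: 19.6128 N/mm^2


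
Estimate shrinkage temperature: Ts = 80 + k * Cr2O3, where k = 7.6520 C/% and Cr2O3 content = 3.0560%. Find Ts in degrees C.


Formula: Ts = 80 + k * Cr2O3
Substituting: Ts = 80 + 7.6520 * 3.0560
Result: 103.3845 C


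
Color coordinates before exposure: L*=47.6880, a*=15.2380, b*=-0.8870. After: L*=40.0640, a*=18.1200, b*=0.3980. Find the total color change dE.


dL = -7.6240, da = 2.8820, db = 1.2850
dE = sqrt((-7.6240)^2 + 2.8820^2 + 1.2850^2) = 8.2512


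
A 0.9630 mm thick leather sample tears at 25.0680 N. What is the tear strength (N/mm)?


Formula: Tear strength = force / thickness
Substituting: Tear strength = 25.0680 / 0.9630
Result: 26.0312 N/mm


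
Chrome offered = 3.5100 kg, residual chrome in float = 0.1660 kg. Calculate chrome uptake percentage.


Formula: Uptake = (offered - residual) / offered * 100
Substituting: Uptake = (3.5100 - 0.1660) / 3.5100 * 100
Result: 95.2707 %


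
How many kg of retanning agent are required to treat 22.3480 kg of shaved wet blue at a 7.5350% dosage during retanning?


Formula: Retan = substrate * pct / 100
Substituting: Retan = 22.3480 * 7.5350 / 100
Result: 1.6839 kg


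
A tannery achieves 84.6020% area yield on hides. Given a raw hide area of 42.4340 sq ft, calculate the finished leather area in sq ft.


Formula: finished = raw * yield / 100
Substituting: finished = 42.4340 * 84.6020 / 100
Result: 35.9000 sq ft


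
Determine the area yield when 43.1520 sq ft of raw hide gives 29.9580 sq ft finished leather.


Formula: Yield = finished / raw * 100
Substituting: Yield = 29.9580 / 43.1520 * 100
Result: 69.4244 %


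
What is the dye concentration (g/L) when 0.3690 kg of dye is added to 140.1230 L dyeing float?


Formula: Conc = dye_mass(kg) / volume(L) * 1000
Substituting: Conc = 0.3690 / 140.1230 * 1000
Result: 2.6334 g/L


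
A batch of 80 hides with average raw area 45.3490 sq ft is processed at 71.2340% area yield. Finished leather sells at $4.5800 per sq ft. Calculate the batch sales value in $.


Raw_total = N * avg_area = 80 * 45.3490 = 3627.9200 sq ft
Finished = Raw_total * yield / 100 = 3627.9200 * 71.2340 / 100 = 2584.3125 sq ft
Value = Finished * price = 2584.3125 * 4.5800 = 11836.1514 $


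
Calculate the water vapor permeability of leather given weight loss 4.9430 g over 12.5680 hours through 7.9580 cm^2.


Formula: WVP = loss / (area * time)
Substituting: WVP = 4.9430 / (7.9580 * 12.5680)
Result: 0.049422 g/(cm^2*hr)


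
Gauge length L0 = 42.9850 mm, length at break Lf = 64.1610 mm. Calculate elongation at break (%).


Formula: Elongation = (Lf - L0) / L0 * 100
Substituting: Elongation = (64.1610 - 42.9850) / 42.9850 * 100
Result: 49.2637 %


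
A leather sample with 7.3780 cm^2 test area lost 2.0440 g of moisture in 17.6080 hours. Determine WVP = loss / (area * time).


Formula: WVP = loss / (area * time)
Substituting: WVP = 2.0440 / (7.3780 * 17.6080)
Result: 0.0157337 g/(cm^2*hr)


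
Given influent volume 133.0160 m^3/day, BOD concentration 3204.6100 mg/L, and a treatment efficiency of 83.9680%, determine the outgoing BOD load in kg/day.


Load_in = volume * conc / 1000 = 133.0160 * 3204.6100 / 1000 = 426.2644 kg/day
Removed = Load_in * eff / 100 = 426.2644 * 83.9680 / 100 = 357.9257 kg/day
Load_out = Load_in - Removed = 426.2644 - 357.9257 = 68.3387 kg/day


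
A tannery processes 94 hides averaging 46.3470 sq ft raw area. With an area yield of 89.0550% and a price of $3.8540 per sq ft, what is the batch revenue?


Raw_total = N * avg_area = 94 * 46.3470 = 4356.6180 sq ft
Finished = Raw_total * yield / 100 = 4356.6180 * 89.0550 / 100 = 3879.7862 sq ft
Value = Finished * price = 3879.7862 * 3.8540 = 14952.6959 $


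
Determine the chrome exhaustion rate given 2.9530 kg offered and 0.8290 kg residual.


Formula: Uptake = (offered - residual) / offered * 100
Substituting: Uptake = (2.9530 - 0.8290) / 2.9530 * 100
Result: 71.9269 %


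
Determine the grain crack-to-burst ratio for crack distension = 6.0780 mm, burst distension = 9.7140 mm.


Formula: Ratio = crack / burst
Substituting: Ratio = 6.0780 / 9.7140
Result: 0.6257


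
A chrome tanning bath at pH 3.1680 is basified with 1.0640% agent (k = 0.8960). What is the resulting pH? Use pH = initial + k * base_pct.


Formula: pH_final = pH_initial + k * base_pct
Substituting: pH_final = 3.1680 + 0.8960 * 1.0640
Result: 4.1213


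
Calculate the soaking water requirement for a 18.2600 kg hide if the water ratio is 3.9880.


Formula: Water = hide_weight * ratio
Substituting: Water = 18.2600 * 3.9880
Result: 72.8209 kg


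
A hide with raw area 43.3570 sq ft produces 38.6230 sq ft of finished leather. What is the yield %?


Formula: Yield = finished / raw * 100
Substituting: Yield = 38.6230 / 43.3570 * 100
Result: 89.0813 %


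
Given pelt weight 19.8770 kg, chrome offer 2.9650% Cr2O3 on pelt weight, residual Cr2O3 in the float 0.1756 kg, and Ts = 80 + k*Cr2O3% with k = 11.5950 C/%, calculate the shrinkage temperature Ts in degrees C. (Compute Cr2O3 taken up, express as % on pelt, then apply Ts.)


Offered = pelt * offer_pct / 100 = 19.8770 * 2.9650 / 100 = 0.5894 kg
Uptake = offered - residual = 0.5894 - 0.1756 = 0.4138 kg
Cr2O3% on pelt = uptake / pelt * 100 = 0.4138 / 19.8770 * 100 = 2.0816 %
Ts = 80 + k * Cr2O3% = 80 + 11.5950 * 2.0816 = 104.1358 C


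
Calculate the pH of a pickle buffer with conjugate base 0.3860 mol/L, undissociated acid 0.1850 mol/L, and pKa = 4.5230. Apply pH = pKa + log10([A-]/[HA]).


ratio = [A-] / [HA] = 0.3860 / 0.1850 = 2.0865
log10(ratio) = 0.3194
pH = pKa + log10(ratio) = 4.5230 + 0.3194 = 4.8424


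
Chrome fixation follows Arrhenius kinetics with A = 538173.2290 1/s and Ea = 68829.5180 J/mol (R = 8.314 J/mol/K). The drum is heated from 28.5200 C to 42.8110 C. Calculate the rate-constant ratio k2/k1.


T1 = 28.5200 + 273.15 = 301.6700 K; T2 = 42.8110 + 273.15 = 315.9610 K
k1 = A * exp(-Ea/(R*T1)) = 538173.2290 * exp(-68829.5180/(8.314*301.6700)) = 6.4946e-07 1/s
k2 = A * exp(-Ea/(R*T2)) = 538173.2290 * exp(-68829.5180/(8.314*315.9610)) = 2.2471e-06 1/s
k2/k1 = 2.2471e-06 / 6.4946e-07 = 3.4600


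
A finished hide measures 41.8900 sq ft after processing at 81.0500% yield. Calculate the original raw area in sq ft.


Formula: raw = finished * 100 / yield
Substituting: raw = 41.8900 * 100 / 81.0500
Result: 51.6841 sq ft


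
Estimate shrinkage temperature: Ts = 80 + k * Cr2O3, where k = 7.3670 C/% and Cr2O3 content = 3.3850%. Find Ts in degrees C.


Formula: Ts = 80 + k * Cr2O3
Substituting: Ts = 80 + 7.3670 * 3.3850
Result: 104.9373 C


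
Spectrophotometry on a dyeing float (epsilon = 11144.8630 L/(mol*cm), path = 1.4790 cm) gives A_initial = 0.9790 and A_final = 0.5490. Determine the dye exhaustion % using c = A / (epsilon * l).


c_initial = A_i / (epsilon * l) = 0.9790 / (11144.8630 * 1.4790) = 5.9394e-05 mol/L
c_final = A_f / (epsilon * l) = 0.5490 / (11144.8630 * 1.4790) = 3.3307e-05 mol/L
Exhaustion = (c_initial - c_final) / c_initial * 100 = (5.9394e-05 - 3.3307e-05) / 5.9394e-05 * 100 = 43.9224 %


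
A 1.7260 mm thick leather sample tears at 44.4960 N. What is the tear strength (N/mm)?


Formula: Tear strength = force / thickness
Substituting: Tear strength = 44.4960 / 1.7260
Result: 25.7798 N/mm


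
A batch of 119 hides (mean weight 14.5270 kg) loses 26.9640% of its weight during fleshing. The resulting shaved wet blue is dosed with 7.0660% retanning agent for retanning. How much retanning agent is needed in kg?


Total_raw = N * avg_wt = 119 * 14.5270 = 1728.7130 kg
Substrate = Total_raw * (1 - loss/100) = 1728.7130 * (1 - 26.9640/100) = 1262.5828 kg
Retan = Substrate * pct / 100 = 1262.5828 * 7.0660 / 100 = 89.2141 kg


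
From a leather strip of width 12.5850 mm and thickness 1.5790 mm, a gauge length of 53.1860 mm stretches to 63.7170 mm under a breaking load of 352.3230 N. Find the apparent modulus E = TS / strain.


TS = F / (w * t) = 352.3230 / (12.5850 * 1.5790) = 17.7299 N/mm^2
strain = (Lf - L0) / L0 = (63.7170 - 53.1860) / 53.1860 = 0.1980
E = TS / strain = 17.7299 / 0.1980 = 89.5434 N/mm^2


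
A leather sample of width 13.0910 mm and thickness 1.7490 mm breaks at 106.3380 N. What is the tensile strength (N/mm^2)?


Formula: TS = force / (width * thickness)
Substituting: TS = 106.3380 / (13.0910 * 1.7490)
Result: 4.6444 N/mm^2


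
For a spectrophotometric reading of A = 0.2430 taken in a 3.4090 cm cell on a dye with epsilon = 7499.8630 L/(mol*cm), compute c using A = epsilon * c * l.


Formula: c = A / (epsilon * l)
Substituting: c = 0.2430 / (7499.8630 * 3.4090)
Result: 9.5044e-06 mol/L


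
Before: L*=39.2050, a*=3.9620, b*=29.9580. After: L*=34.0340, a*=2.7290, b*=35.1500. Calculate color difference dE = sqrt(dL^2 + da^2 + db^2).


dL = -5.1710, da = -1.2330, db = 5.1920
dE = sqrt((-5.1710)^2 + (-1.2330)^2 + 5.1920^2) = 7.4308


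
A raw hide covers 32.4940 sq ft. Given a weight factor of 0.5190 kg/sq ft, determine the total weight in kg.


Formula: Weight = area * weight_per_sqft
Substituting: Weight = 32.4940 * 0.5190
Result: 16.8644 kg


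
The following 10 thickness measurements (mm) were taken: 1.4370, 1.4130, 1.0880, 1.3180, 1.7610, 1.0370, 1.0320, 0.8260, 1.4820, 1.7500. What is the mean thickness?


Formula: Average = sum / n
Substituting: Average = 13.1440 / 10
Result: 1.3144 mm


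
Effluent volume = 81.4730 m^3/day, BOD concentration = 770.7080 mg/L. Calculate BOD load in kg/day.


Formula: BOD_load = volume * conc / 1000
Substituting: BOD_load = 81.4730 * 770.7080 / 1000
Result: 62.7919 kg/day


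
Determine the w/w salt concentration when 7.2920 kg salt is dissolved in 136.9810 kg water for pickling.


Formula: Conc = salt / (water + salt) * 100
Substituting: Conc = 7.2920 / (136.9810 + 7.2920) * 100
Result: 5.0543 %


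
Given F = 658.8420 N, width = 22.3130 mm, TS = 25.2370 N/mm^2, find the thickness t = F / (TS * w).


Formula: t = F / (TS * w)
Substituting: t = 658.8420 / (25.2370 * 22.3130)
Result: 1.1700 mm


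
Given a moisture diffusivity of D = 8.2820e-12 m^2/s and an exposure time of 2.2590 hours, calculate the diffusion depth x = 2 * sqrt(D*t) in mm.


t = 2.2590 hr * 3600 = 8132.4000 s
D * t = 8.2820e-12 * 8132.4000 = 6.7353e-08
x = 2 * sqrt(D*t) = 2 * sqrt(6.7353e-08) = 5.1905e-04 m = 0.5190 mm


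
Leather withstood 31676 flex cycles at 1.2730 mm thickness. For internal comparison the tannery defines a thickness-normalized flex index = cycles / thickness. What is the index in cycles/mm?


Formula: Index = cycles / thickness
Substituting: Index = 31676 / 1.2730
Result: 24882.9537 cycles/mm


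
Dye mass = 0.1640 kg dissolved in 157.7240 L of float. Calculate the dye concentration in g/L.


Formula: Conc = dye_mass(kg) / volume(L) * 1000
Substituting: Conc = 0.1640 / 157.7240 * 1000
Result: 1.0398 g/L


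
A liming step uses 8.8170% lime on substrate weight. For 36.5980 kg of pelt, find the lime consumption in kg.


Formula: Lime = substrate * pct / 100
Substituting: Lime = 36.5980 * 8.8170 / 100
Result: 3.2268 kg


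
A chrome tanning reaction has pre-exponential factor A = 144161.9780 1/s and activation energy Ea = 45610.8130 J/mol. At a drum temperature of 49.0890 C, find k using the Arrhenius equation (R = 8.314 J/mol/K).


T_K = T_C + 273.15 = 49.0890 + 273.15 = 322.2390 K
exponent = -Ea / (R * T_K) = -45610.8130 / (8.314 * 322.2390) = -17.0247
k = A * exp(exponent) = 144161.9780 * exp(-17.0247) = 0.00582256 1/s


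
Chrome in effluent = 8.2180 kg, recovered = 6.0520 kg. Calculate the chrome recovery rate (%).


Formula: Recovery = recovered / input * 100
Substituting: Recovery = 6.0520 / 8.2180 * 100
Result: 73.6432 %


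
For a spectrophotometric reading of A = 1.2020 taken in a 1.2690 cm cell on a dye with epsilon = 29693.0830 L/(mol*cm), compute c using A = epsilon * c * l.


Formula: c = A / (epsilon * l)
Substituting: c = 1.2020 / (29693.0830 * 1.2690)
Result: 3.1900e-05 mol/L


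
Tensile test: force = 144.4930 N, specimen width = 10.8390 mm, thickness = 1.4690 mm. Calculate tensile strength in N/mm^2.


Formula: TS = force / (width * thickness)
Substituting: TS = 144.4930 / (10.8390 * 1.4690)
Result: 9.0748 N/mm^2


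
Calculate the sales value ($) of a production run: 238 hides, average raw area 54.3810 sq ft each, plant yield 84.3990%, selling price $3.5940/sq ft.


Raw_total = N * avg_area = 238 * 54.3810 = 12942.6780 sq ft
Finished = Raw_total * yield / 100 = 12942.6780 * 84.3990 / 100 = 10923.4908 sq ft
Value = Finished * price = 10923.4908 * 3.5940 = 39259.0260 $


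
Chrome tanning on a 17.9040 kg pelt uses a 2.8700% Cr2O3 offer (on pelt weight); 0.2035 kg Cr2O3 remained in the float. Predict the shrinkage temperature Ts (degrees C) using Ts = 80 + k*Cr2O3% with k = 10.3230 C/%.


Offered = pelt * offer_pct / 100 = 17.9040 * 2.8700 / 100 = 0.5138 kg
Uptake = offered - residual = 0.5138 - 0.2035 = 0.3103 kg
Cr2O3% on pelt = uptake / pelt * 100 = 0.3103 / 17.9040 * 100 = 1.7334 %
Ts = 80 + k * Cr2O3% = 80 + 10.3230 * 1.7334 = 97.8937 C


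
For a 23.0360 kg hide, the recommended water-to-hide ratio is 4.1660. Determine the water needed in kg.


Formula: Water = hide_weight * ratio
Substituting: Water = 23.0360 * 4.1660
Result: 95.9680 kg


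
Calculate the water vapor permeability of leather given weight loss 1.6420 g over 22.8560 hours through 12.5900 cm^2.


Formula: WVP = loss / (area * time)
Substituting: WVP = 1.6420 / (12.5900 * 22.8560)
Result: 0.0057062 g/(cm^2*hr)


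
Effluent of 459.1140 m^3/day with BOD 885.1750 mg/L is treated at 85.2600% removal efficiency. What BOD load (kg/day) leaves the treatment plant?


Load_in = volume * conc / 1000 = 459.1140 * 885.1750 / 1000 = 406.3962 kg/day
Removed = Load_in * eff / 100 = 406.3962 * 85.2600 / 100 = 346.4934 kg/day
Load_out = Load_in - Removed = 406.3962 - 346.4934 = 59.9028 kg/day


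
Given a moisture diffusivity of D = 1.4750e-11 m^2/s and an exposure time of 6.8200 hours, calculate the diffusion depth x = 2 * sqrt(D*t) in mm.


t = 6.8200 hr * 3600 = 24552.0000 s
D * t = 1.4750e-11 * 24552.0000 = 3.6214e-07
x = 2 * sqrt(D*t) = 2 * sqrt(3.6214e-07) = 0.00120356 m = 1.2036 mm


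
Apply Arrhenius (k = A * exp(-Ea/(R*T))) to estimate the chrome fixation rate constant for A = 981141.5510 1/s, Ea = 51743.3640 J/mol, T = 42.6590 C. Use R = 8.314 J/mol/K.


T_K = T_C + 273.15 = 42.6590 + 273.15 = 315.8090 K
exponent = -Ea / (R * T_K) = -51743.3640 / (8.314 * 315.8090) = -19.7070
k = A * exp(exponent) = 981141.5510 * exp(-19.7070) = 0.0027108 1/s


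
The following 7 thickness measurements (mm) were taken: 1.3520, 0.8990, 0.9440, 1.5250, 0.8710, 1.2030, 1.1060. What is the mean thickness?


Formula: Average = sum / n
Substituting: Average = 7.9000 / 7
Result: 1.1286 mm


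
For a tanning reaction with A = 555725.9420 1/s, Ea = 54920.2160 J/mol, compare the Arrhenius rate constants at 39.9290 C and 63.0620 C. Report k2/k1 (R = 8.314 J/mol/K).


T1 = 39.9290 + 273.15 = 313.0790 K; T2 = 63.0620 + 273.15 = 336.2120 K
k1 = A * exp(-Ea/(R*T1)) = 555725.9420 * exp(-54920.2160/(8.314*313.0790)) = 3.8155e-04 1/s
k2 = A * exp(-Ea/(R*T2)) = 555725.9420 * exp(-54920.2160/(8.314*336.2120)) = 0.00162939 1/s
k2/k1 = 0.00162939 / 3.8155e-04 = 4.2705


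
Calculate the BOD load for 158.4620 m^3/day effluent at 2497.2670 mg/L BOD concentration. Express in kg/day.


Formula: BOD_load = volume * conc / 1000
Substituting: BOD_load = 158.4620 * 2497.2670 / 1000
Result: 395.7219 kg/day


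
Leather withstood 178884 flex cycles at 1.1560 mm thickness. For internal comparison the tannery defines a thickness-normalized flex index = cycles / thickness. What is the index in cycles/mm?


Formula: Index = cycles / thickness
Substituting: Index = 178884 / 1.1560
Result: 154743.9446 cycles/mm


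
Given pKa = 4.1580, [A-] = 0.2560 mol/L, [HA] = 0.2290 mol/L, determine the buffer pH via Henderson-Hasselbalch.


ratio = [A-] / [HA] = 0.2560 / 0.2290 = 1.1179
log10(ratio) = 0.0484045
pH = pKa + log10(ratio) = 4.1580 + 0.0484045 = 4.2064


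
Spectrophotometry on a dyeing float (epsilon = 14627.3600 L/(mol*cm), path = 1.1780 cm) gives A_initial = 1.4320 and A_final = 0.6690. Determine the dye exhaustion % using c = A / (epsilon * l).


c_initial = A_i / (epsilon * l) = 1.4320 / (14627.3600 * 1.1780) = 8.3106e-05 mol/L
c_final = A_f / (epsilon * l) = 0.6690 / (14627.3600 * 1.1780) = 3.8825e-05 mol/L
Exhaustion = (c_initial - c_final) / c_initial * 100 = (8.3106e-05 - 3.8825e-05) / 8.3106e-05 * 100 = 53.2821 %


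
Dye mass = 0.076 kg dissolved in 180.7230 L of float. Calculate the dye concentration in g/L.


Formula: Conc = dye_mass(kg) / volume(L) * 1000
Substituting: Conc = 0.076 / 180.7230 * 1000
Result: 0.4205 g/L


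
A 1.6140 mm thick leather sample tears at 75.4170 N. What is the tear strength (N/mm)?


Formula: Tear strength = force / thickness
Substituting: Tear strength = 75.4170 / 1.6140
Result: 46.7268 N/mm


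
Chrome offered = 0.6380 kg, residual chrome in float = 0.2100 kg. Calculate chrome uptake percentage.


Formula: Uptake = (offered - residual) / offered * 100
Substituting: Uptake = (0.6380 - 0.2100) / 0.6380 * 100
Result: 67.0846 %


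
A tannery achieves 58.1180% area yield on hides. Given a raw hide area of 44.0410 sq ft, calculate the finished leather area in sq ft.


Formula: finished = raw * yield / 100
Substituting: finished = 44.0410 * 58.1180 / 100
Result: 25.5957 sq ft


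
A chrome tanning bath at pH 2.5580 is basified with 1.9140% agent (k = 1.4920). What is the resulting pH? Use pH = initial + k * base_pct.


Formula: pH_final = pH_initial + k * base_pct
Substituting: pH_final = 2.5580 + 1.4920 * 1.9140
Result: 5.4137


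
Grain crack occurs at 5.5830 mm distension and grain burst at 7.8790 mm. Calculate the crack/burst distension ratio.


Formula: Ratio = crack / burst
Substituting: Ratio = 5.5830 / 7.8790
Result: 0.7086


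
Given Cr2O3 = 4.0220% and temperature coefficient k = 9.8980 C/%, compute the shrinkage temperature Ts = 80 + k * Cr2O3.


Formula: Ts = 80 + k * Cr2O3
Substituting: Ts = 80 + 9.8980 * 4.0220
Result: 119.8098 C


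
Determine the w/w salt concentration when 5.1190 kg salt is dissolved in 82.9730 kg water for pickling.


Formula: Conc = salt / (water + salt) * 100
Substituting: Conc = 5.1190 / (82.9730 + 5.1190) * 100
Result: 5.8110 %


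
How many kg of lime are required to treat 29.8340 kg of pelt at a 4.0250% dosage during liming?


Formula: Lime = substrate * pct / 100
Substituting: Lime = 29.8340 * 4.0250 / 100
Result: 1.2008 kg


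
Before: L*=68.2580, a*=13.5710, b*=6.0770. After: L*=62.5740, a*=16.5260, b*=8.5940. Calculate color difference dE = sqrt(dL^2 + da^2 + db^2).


dL = -5.6840, da = 2.9550, db = 2.5170
dE = sqrt((-5.6840)^2 + 2.9550^2 + 2.5170^2) = 6.8830


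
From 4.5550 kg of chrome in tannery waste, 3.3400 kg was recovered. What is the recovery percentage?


Formula: Recovery = recovered / input * 100
Substituting: Recovery = 3.3400 / 4.5550 * 100
Result: 73.3260 %


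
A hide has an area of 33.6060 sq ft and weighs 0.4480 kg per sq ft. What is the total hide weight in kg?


Formula: Weight = area * weight_per_sqft
Substituting: Weight = 33.6060 * 0.4480
Result: 15.0555 kg


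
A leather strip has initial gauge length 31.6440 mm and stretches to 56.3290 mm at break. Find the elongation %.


Formula: Elongation = (Lf - L0) / L0 * 100
Substituting: Elongation = (56.3290 - 31.6440) / 31.6440 * 100
Result: 78.0085 %


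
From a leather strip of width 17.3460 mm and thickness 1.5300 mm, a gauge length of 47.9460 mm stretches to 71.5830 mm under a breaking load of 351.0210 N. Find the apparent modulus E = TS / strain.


TS = F / (w * t) = 351.0210 / (17.3460 * 1.5300) = 13.2264 N/mm^2
strain = (Lf - L0) / L0 = (71.5830 - 47.9460) / 47.9460 = 0.4930
E = TS / strain = 13.2264 / 0.4930 = 26.8289 N/mm^2


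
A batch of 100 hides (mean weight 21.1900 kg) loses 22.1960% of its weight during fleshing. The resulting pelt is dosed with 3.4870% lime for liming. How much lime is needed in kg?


Total_raw = N * avg_wt = 100 * 21.1900 = 2119.0000 kg
Substrate = Total_raw * (1 - loss/100) = 2119.0000 * (1 - 22.1960/100) = 1648.6668 kg
Lime = Substrate * pct / 100 = 1648.6668 * 3.4870 / 100 = 57.4890 kg


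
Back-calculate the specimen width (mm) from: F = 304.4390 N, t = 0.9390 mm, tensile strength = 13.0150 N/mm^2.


Formula: w = F / (TS * t)
Substituting: w = 304.4390 / (13.0150 * 0.9390)
Result: 24.9110 mm


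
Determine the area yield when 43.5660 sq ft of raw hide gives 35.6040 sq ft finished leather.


Formula: Yield = finished / raw * 100
Substituting: Yield = 35.6040 / 43.5660 * 100
Result: 81.7243 %


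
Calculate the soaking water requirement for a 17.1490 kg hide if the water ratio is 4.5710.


Formula: Water = hide_weight * ratio
Substituting: Water = 17.1490 * 4.5710
Result: 78.3881 kg


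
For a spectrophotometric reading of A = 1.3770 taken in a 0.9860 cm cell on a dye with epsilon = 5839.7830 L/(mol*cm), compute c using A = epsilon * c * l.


Formula: c = A / (epsilon * l)
Substituting: c = 1.3770 / (5839.7830 * 0.9860)
Result: 2.3914e-04 mol/L


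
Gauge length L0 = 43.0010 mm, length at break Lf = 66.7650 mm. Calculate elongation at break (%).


Formula: Elongation = (Lf - L0) / L0 * 100
Substituting: Elongation = (66.7650 - 43.0010) / 43.0010 * 100
Result: 55.2638 %


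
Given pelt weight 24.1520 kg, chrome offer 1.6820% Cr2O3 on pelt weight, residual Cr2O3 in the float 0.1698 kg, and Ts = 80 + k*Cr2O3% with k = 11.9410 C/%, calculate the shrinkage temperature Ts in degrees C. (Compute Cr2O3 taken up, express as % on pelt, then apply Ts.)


Offered = pelt * offer_pct / 100 = 24.1520 * 1.6820 / 100 = 0.4062 kg
Uptake = offered - residual = 0.4062 - 0.1698 = 0.2364 kg
Cr2O3% on pelt = uptake / pelt * 100 = 0.2364 / 24.1520 * 100 = 0.9790 %
Ts = 80 + k * Cr2O3% = 80 + 11.9410 * 0.9790 = 91.6897 C


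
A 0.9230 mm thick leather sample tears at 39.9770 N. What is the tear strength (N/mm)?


Formula: Tear strength = force / thickness
Substituting: Tear strength = 39.9770 / 0.9230
Result: 43.3120 N/mm


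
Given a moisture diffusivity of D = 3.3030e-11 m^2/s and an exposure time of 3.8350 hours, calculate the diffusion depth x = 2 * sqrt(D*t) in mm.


t = 3.8350 hr * 3600 = 13806.0000 s
D * t = 3.3030e-11 * 13806.0000 = 4.5601e-07
x = 2 * sqrt(D*t) = 2 * sqrt(4.5601e-07) = 0.00135057 m = 1.3506 mm


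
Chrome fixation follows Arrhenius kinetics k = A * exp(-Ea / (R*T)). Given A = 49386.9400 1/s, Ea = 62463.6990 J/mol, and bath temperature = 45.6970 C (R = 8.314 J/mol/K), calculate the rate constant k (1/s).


T_K = T_C + 273.15 = 45.6970 + 273.15 = 318.8470 K
exponent = -Ea / (R * T_K) = -62463.6990 / (8.314 * 318.8470) = -23.5633
k = A * exp(exponent) = 49386.9400 * exp(-23.5633) = 2.8855e-06 1/s


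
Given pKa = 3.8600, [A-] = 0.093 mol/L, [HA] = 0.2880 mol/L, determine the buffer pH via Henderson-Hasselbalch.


ratio = [A-] / [HA] = 0.093 / 0.2880 = 0.3229
log10(ratio) = -0.4909
pH = pKa + log10(ratio) = 3.8600 - 0.4909 = 3.3691


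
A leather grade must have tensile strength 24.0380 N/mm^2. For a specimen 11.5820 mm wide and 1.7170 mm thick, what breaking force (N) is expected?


Formula: F = TS * w * t
Substituting: F = 24.0380 * 11.5820 * 1.7170
Result: 478.0267 N


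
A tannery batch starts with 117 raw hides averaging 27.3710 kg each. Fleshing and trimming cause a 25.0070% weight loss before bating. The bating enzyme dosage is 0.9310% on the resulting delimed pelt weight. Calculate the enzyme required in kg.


Total_raw = N * avg_wt = 117 * 27.3710 = 3202.4070 kg
Substrate = Total_raw * (1 - loss/100) = 3202.4070 * (1 - 25.0070/100) = 2401.5811 kg
Enzyme = Substrate * pct / 100 = 2401.5811 * 0.9310 / 100 = 22.3587 kg


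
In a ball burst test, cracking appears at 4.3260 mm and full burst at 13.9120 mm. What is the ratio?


Formula: Ratio = crack / burst
Substituting: Ratio = 4.3260 / 13.9120
Result: 0.3110


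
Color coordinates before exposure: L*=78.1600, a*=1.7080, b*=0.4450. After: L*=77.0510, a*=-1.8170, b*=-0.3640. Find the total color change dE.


dL = -1.1090, da = -3.5250, db = -0.8090
dE = sqrt((-1.1090)^2 + (-3.5250)^2 + (-0.8090)^2) = 3.7829


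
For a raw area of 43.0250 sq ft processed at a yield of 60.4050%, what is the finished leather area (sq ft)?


Formula: finished = raw * yield / 100
Substituting: finished = 43.0250 * 60.4050 / 100
Result: 25.9893 sq ft


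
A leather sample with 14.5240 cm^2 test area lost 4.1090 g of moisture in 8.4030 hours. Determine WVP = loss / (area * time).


Formula: WVP = loss / (area * time)
Substituting: WVP = 4.1090 / (14.5240 * 8.4030)
Result: 0.0336679 g/(cm^2*hr)


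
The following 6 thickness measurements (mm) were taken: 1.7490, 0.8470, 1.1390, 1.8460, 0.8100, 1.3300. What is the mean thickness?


Formula: Average = sum / n
Substituting: Average = 7.7210 / 6
Result: 1.2868 mm


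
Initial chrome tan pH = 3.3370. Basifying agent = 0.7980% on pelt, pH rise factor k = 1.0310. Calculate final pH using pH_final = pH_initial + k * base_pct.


Formula: pH_final = pH_initial + k * base_pct
Substituting: pH_final = 3.3370 + 1.0310 * 0.7980
Result: 4.1597


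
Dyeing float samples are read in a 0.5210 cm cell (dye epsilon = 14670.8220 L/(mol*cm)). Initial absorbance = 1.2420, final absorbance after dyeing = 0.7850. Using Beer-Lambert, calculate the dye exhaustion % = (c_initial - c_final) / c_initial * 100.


c_initial = A_i / (epsilon * l) = 1.2420 / (14670.8220 * 0.5210) = 1.6249e-04 mol/L
c_final = A_f / (epsilon * l) = 0.7850 / (14670.8220 * 0.5210) = 1.0270e-04 mol/L
Exhaustion = (c_initial - c_final) / c_initial * 100 = (1.6249e-04 - 1.0270e-04) / 1.6249e-04 * 100 = 36.7955 %


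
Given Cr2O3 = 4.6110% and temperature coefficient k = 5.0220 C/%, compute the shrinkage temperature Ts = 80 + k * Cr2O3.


Formula: Ts = 80 + k * Cr2O3
Substituting: Ts = 80 + 5.0220 * 4.6110
Result: 103.1564 C


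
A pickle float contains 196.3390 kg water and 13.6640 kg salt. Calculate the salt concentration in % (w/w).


Formula: Conc = salt / (water + salt) * 100
Substituting: Conc = 13.6640 / (196.3390 + 13.6640) * 100
Result: 6.5066 %


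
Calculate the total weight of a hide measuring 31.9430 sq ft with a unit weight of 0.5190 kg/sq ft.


Formula: Weight = area * weight_per_sqft
Substituting: Weight = 31.9430 * 0.5190
Result: 16.5784 kg


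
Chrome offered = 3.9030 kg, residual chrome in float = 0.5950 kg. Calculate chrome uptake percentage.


Formula: Uptake = (offered - residual) / offered * 100
Substituting: Uptake = (3.9030 - 0.5950) / 3.9030 * 100
Result: 84.7553 %


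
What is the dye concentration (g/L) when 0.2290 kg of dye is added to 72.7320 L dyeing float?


Formula: Conc = dye_mass(kg) / volume(L) * 1000
Substituting: Conc = 0.2290 / 72.7320 * 1000
Result: 3.1485 g/L


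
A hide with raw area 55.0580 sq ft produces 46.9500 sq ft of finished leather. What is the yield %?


Formula: Yield = finished / raw * 100
Substituting: Yield = 46.9500 / 55.0580 * 100
Result: 85.2737 %


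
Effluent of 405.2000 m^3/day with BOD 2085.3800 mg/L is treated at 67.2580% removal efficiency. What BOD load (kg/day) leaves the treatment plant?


Load_in = volume * conc / 1000 = 405.2000 * 2085.3800 / 1000 = 844.9960 kg/day
Removed = Load_in * eff / 100 = 844.9960 * 67.2580 / 100 = 568.3274 kg/day
Load_out = Load_in - Removed = 844.9960 - 568.3274 = 276.6686 kg/day


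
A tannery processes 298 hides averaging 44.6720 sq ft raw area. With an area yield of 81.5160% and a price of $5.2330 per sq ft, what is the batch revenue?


Raw_total = N * avg_area = 298 * 44.6720 = 13312.2560 sq ft
Finished = Raw_total * yield / 100 = 13312.2560 * 81.5160 / 100 = 10851.6186 sq ft
Value = Finished * price = 10851.6186 * 5.2330 = 56786.5201 $


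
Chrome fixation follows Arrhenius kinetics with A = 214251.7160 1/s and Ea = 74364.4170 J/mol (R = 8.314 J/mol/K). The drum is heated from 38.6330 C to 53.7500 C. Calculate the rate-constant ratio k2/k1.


T1 = 38.6330 + 273.15 = 311.7830 K; T2 = 53.7500 + 273.15 = 326.9000 K
k1 = A * exp(-Ea/(R*T1)) = 214251.7160 * exp(-74364.4170/(8.314*311.7830)) = 7.4441e-08 1/s
k2 = A * exp(-Ea/(R*T2)) = 214251.7160 * exp(-74364.4170/(8.314*326.9000)) = 2.8052e-07 1/s
k2/k1 = 2.8052e-07 / 7.4441e-08 = 3.7684


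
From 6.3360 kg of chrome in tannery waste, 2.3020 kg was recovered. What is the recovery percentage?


Formula: Recovery = recovered / input * 100
Substituting: Recovery = 2.3020 / 6.3360 * 100
Result: 36.3321 %


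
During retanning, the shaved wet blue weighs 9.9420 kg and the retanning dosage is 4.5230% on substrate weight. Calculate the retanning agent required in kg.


Formula: Retan = substrate * pct / 100
Substituting: Retan = 9.9420 * 4.5230 / 100
Result: 0.4497 kg


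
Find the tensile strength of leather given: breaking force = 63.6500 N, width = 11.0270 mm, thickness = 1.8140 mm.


Formula: TS = force / (width * thickness)
Substituting: TS = 63.6500 / (11.0270 * 1.8140)
Result: 3.1820 N/mm^2


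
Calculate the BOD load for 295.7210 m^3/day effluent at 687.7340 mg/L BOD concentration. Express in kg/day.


Formula: BOD_load = volume * conc / 1000
Substituting: BOD_load = 295.7210 * 687.7340 / 1000
Result: 203.3774 kg/day


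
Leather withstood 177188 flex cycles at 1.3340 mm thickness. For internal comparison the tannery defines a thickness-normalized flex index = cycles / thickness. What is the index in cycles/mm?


Formula: Index = cycles / thickness
Substituting: Index = 177188 / 1.3340
Result: 132824.5877 cycles/mm


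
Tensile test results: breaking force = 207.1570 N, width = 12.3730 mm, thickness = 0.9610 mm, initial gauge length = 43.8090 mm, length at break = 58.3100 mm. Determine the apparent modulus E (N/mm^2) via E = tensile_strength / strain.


TS = F / (w * t) = 207.1570 / (12.3730 * 0.9610) = 17.4221 N/mm^2
strain = (Lf - L0) / L0 = (58.3100 - 43.8090) / 43.8090 = 0.3310
E = TS / strain = 17.4221 / 0.3310 = 52.6340 N/mm^2


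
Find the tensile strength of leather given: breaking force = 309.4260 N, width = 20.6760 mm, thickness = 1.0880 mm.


Formula: TS = force / (width * thickness)
Substituting: TS = 309.4260 / (20.6760 * 1.0880)
Result: 13.7550 N/mm^2


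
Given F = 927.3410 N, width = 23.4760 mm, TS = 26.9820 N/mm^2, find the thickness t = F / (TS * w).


Formula: t = F / (TS * w)
Substituting: t = 927.3410 / (26.9820 * 23.4760)
Result: 1.4640 mm


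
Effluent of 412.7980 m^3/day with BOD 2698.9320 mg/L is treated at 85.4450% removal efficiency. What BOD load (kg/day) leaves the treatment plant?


Load_in = volume * conc / 1000 = 412.7980 * 2698.9320 / 1000 = 1114.1137 kg/day
Removed = Load_in * eff / 100 = 1114.1137 * 85.4450 / 100 = 951.9545 kg/day
Load_out = Load_in - Removed = 1114.1137 - 951.9545 = 162.1593 kg/day


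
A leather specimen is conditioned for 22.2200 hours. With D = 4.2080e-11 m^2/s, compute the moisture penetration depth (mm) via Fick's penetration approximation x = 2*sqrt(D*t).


t = 22.2200 hr * 3600 = 79992.0000 s
D * t = 4.2080e-11 * 79992.0000 = 3.3661e-06
x = 2 * sqrt(D*t) = 2 * sqrt(3.3661e-06) = 0.00366937 m = 3.6694 mm


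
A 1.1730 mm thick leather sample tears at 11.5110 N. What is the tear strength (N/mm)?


Formula: Tear strength = force / thickness
Substituting: Tear strength = 11.5110 / 1.1730
Result: 9.8133 N/mm


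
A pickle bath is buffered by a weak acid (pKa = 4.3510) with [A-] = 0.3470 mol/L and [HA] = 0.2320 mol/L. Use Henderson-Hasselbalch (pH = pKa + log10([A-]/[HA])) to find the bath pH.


ratio = [A-] / [HA] = 0.3470 / 0.2320 = 1.4957
log10(ratio) = 0.1748
pH = pKa + log10(ratio) = 4.3510 + 0.1748 = 4.5258


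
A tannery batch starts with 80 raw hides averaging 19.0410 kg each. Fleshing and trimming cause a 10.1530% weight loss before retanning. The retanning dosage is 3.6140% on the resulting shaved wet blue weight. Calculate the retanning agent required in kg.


Total_raw = N * avg_wt = 80 * 19.0410 = 1523.2800 kg
Substrate = Total_raw * (1 - loss/100) = 1523.2800 * (1 - 10.1530/100) = 1368.6214 kg
Retan = Substrate * pct / 100 = 1368.6214 * 3.6140 / 100 = 49.4620 kg


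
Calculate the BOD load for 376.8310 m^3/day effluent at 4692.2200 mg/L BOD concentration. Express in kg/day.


Formula: BOD_load = volume * conc / 1000
Substituting: BOD_load = 376.8310 * 4692.2200 / 1000
Result: 1768.1740 kg/day


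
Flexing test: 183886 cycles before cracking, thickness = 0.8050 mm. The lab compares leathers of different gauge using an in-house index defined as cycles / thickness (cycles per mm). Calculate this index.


Formula: Index = cycles / thickness
Substituting: Index = 183886 / 0.8050
Result: 228429.8137 cycles/mm


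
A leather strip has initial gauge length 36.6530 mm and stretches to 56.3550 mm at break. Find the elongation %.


Formula: Elongation = (Lf - L0) / L0 * 100
Substituting: Elongation = (56.3550 - 36.6530) / 36.6530 * 100
Result: 53.7528 %


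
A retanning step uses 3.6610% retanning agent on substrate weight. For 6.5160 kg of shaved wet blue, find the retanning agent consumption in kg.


Formula: Retan = substrate * pct / 100
Substituting: Retan = 6.5160 * 3.6610 / 100
Result: 0.2386 kg


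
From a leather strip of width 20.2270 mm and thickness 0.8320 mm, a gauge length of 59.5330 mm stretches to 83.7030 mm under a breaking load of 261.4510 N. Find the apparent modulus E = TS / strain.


TS = F / (w * t) = 261.4510 / (20.2270 * 0.8320) = 15.5359 N/mm^2
strain = (Lf - L0) / L0 = (83.7030 - 59.5330) / 59.5330 = 0.4060
E = TS / strain = 15.5359 / 0.4060 = 38.2663 N/mm^2


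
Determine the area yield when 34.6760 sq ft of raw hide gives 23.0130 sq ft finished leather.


Formula: Yield = finished / raw * 100
Substituting: Yield = 23.0130 / 34.6760 * 100
Result: 66.3658 %


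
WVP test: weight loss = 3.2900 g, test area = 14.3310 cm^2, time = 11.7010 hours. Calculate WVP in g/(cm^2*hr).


Formula: WVP = loss / (area * time)
Substituting: WVP = 3.2900 / (14.3310 * 11.7010)
Result: 0.0196199 g/(cm^2*hr)


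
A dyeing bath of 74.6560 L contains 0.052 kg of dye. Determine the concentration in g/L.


Formula: Conc = dye_mass(kg) / volume(L) * 1000
Substituting: Conc = 0.052 / 74.6560 * 1000
Result: 0.6965 g/L


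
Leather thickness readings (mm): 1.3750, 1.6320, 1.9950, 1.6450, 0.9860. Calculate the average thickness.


Formula: Average = sum / n
Substituting: Average = 7.6330 / 5
Result: 1.5266 mm


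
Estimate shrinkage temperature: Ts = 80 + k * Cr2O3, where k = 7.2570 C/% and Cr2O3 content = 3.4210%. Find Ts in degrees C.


Formula: Ts = 80 + k * Cr2O3
Substituting: Ts = 80 + 7.2570 * 3.4210
Result: 104.8262 C


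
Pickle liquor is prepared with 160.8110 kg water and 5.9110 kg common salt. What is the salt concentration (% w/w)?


Formula: Conc = salt / (water + salt) * 100
Substituting: Conc = 5.9110 / (160.8110 + 5.9110) * 100
Result: 3.5454 %


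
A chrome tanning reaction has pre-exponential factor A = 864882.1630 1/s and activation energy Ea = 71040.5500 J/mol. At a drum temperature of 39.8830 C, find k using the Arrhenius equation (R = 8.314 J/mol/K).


T_K = T_C + 273.15 = 39.8830 + 273.15 = 313.0330 K
exponent = -Ea / (R * T_K) = -71040.5500 / (8.314 * 313.0330) = -27.2965
k = A * exp(exponent) = 864882.1630 * exp(-27.2965) = 1.2085e-06 1/s


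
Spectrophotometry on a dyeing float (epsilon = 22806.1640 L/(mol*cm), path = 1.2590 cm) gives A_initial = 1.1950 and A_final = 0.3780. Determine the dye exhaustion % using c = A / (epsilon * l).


c_initial = A_i / (epsilon * l) = 1.1950 / (22806.1640 * 1.2590) = 4.1619e-05 mol/L
c_final = A_f / (epsilon * l) = 0.3780 / (22806.1640 * 1.2590) = 1.3165e-05 mol/L
Exhaustion = (c_initial - c_final) / c_initial * 100 = (4.1619e-05 - 1.3165e-05) / 4.1619e-05 * 100 = 68.3682 %


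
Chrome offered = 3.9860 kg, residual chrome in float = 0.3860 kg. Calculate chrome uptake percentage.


Formula: Uptake = (offered - residual) / offered * 100
Substituting: Uptake = (3.9860 - 0.3860) / 3.9860 * 100
Result: 90.3161 %


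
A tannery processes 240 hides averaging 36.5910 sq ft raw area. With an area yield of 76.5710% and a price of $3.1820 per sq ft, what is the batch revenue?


Raw_total = N * avg_area = 240 * 36.5910 = 8781.8400 sq ft
Finished = Raw_total * yield / 100 = 8781.8400 * 76.5710 / 100 = 6724.3427 sq ft
Value = Finished * price = 6724.3427 * 3.1820 = 21396.8585 $


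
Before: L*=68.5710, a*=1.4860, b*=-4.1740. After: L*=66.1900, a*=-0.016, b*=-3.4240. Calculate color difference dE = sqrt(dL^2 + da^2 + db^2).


dL = -2.3810, da = -1.5020, db = 0.7500
dE = sqrt((-2.3810)^2 + (-1.5020)^2 + 0.7500^2) = 2.9134


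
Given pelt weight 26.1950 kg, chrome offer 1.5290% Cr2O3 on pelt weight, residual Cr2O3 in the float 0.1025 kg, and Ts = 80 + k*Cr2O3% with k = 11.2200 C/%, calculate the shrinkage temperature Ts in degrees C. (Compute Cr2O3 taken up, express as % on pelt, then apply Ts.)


Offered = pelt * offer_pct / 100 = 26.1950 * 1.5290 / 100 = 0.4005 kg
Uptake = offered - residual = 0.4005 - 0.1025 = 0.2980 kg
Cr2O3% on pelt = uptake / pelt * 100 = 0.2980 / 26.1950 * 100 = 1.1377 %
Ts = 80 + k * Cr2O3% = 80 + 11.2200 * 1.1377 = 92.7650 C


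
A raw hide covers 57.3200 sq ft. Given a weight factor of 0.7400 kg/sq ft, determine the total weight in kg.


Formula: Weight = area * weight_per_sqft
Substituting: Weight = 57.3200 * 0.7400
Result: 42.4168 kg


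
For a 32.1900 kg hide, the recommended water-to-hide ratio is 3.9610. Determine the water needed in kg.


Formula: Water = hide_weight * ratio
Substituting: Water = 32.1900 * 3.9610
Result: 127.5046 kg
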